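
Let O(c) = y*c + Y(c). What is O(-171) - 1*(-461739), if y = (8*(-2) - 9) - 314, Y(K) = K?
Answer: 519537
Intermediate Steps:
y = -339 (y = (-16 - 9) - 314 = -25 - 314 = -339)
O(c) = -338*c (O(c) = -339*c + c = -338*c)
O(-171) - 1*(-461739) = -338*(-171) - 1*(-461739) = 57798 + 461739 = 519537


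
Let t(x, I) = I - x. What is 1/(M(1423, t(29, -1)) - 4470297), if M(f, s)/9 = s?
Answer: -1/4470567 ≈ -2.2369e-7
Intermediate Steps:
M(f, s) = 9*s
1/(M(1423, t(29, -1)) - 4470297) = 1/(9*(-1 - 1*29) - 4470297) = 1/(9*(-1 - 29) - 4470297) = 1/(9*(-30) - 4470297) = 1/(-270 - 4470297) = 1/(-4470567) = -1/4470567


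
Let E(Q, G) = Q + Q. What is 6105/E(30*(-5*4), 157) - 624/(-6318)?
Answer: -32327/6480 ≈ -4.9887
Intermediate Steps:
E(Q, G) = 2*Q
6105/E(30*(-5*4), 157) - 624/(-6318) = 6105/((2*(30*(-5*4)))) - 624/(-6318) = 6105/((2*(30*(-20)))) - 624*(-1/6318) = 6105/((2*(-600))) + 8/81 = 6105/(-1200) + 8/81 = 6105*(-1/1200) + 8/81 = -407/80 + 8/81 = -32327/6480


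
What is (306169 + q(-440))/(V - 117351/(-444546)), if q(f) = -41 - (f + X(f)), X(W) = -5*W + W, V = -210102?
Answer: -15055686352/10377765149 ≈ -1.4508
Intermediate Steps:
X(W) = -4*W
q(f) = -41 + 3*f (q(f) = -41 - (f - 4*f) = -41 - (-3)*f = -41 + 3*f)
(306169 + q(-440))/(V - 117351/(-444546)) = (306169 + (-41 + 3*(-440)))/(-210102 - 117351/(-444546)) = (306169 + (-41 - 1320))/(-210102 - 117351*(-1/444546)) = (306169 - 1361)/(-210102 + 13039/49394) = 304808/(-10377765149/49394) = 304808*(-49394/10377765149) = -15055686352/10377765149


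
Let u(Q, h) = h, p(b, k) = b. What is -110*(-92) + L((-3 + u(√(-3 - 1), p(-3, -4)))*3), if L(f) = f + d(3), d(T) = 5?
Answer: 10107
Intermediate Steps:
L(f) = 5 + f (L(f) = f + 5 = 5 + f)
-110*(-92) + L((-3 + u(√(-3 - 1), p(-3, -4)))*3) = -110*(-92) + (5 + (-3 - 3)*3) = 10120 + (5 - 6*3) = 10120 + (5 - 18) = 10120 - 13 = 10107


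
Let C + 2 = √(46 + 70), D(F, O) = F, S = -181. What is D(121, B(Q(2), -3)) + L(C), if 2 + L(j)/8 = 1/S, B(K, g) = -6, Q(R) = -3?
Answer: 18997/181 ≈ 104.96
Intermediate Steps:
C = -2 + 2*√29 (C = -2 + √(46 + 70) = -2 + √116 = -2 + 2*√29 ≈ 8.7703)
L(j) = -2904/181 (L(j) = -16 + 8/(-181) = -16 + 8*(-1/181) = -16 - 8/181 = -2904/181)
D(121, B(Q(2), -3)) + L(C) = 121 - 2904/181 = 18997/181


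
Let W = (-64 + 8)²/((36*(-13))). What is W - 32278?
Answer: -3777310/117 ≈ -32285.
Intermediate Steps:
W = -784/117 (W = (-56)²/(-468) = 3136*(-1/468) = -784/117 ≈ -6.7009)
W - 32278 = -784/117 - 32278 = -3777310/117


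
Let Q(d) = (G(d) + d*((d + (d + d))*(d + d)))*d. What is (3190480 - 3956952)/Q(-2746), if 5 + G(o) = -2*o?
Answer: -54748/24368305300731 ≈ -2.2467e-9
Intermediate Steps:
G(o) = -5 - 2*o
Q(d) = d*(-5 - 2*d + 6*d³) (Q(d) = ((-5 - 2*d) + d*((d + (d + d))*(d + d)))*d = ((-5 - 2*d) + d*((d + 2*d)*(2*d)))*d = ((-5 - 2*d) + d*((3*d)*(2*d)))*d = ((-5 - 2*d) + d*(6*d²))*d = ((-5 - 2*d) + 6*d³)*d = (-5 - 2*d + 6*d³)*d = d*(-5 - 2*d + 6*d³))
(3190480 - 3956952)/Q(-2746) = (3190480 - 3956952)/((-2746*(-5 - 2*(-2746) + 6*(-2746)³))) = -766472*(-1/(2746*(-5 + 5492 + 6*(-20706256936)))) = -766472*(-1/(2746*(-5 + 5492 - 124237541616))) = -766472/((-2746*(-124237536129))) = -766472/341156274210234 = -766472*1/341156274210234 = -54748/24368305300731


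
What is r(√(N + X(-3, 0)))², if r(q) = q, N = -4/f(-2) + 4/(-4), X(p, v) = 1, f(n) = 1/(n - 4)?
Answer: 24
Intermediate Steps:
f(n) = 1/(-4 + n)
N = 23 (N = -4/(1/(-4 - 2)) + 4/(-4) = -4/(1/(-6)) + 4*(-¼) = -4/(-⅙) - 1 = -4*(-6) - 1 = 24 - 1 = 23)
r(√(N + X(-3, 0)))² = (√(23 + 1))² = (√24)² = (2*√6)² = 24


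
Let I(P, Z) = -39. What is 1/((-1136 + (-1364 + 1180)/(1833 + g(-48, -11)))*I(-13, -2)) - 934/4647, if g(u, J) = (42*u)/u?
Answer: -25861789753/128686545624 ≈ -0.20097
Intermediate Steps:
g(u, J) = 42
1/((-1136 + (-1364 + 1180)/(1833 + g(-48, -11)))*I(-13, -2)) - 934/4647 = 1/(-1136 + (-1364 + 1180)/(1833 + 42)*(-39)) - 934/4647 = -1/39/(-1136 - 184/1875) - 934*1/4647 = -1/39/(-1136 - 184*1/1875) - 934/4647 = -1/39/(-1136 - 184/1875) - 934/4647 = -1/39/(-2130184/1875) - 934/4647 = -1875/2130184*(-1/39) - 934/4647 = 625/27692392 - 934/4647 = -25861789753/128686545624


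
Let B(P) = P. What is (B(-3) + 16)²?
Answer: 169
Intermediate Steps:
(B(-3) + 16)² = (-3 + 16)² = 13² = 169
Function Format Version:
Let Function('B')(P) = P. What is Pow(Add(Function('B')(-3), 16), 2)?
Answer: 169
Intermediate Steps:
Pow(Add(Function('B')(-3), 16), 2) = Pow(Add(-3, 16), 2) = Pow(13, 2) = 169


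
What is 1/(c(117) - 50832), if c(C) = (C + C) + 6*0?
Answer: -1/50598 ≈ -1.9764e-5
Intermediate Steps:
c(C) = 2*C (c(C) = 2*C + 0 = 2*C)
1/(c(117) - 50832) = 1/(2*117 - 50832) = 1/(234 - 50832) = 1/(-50598) = -1/50598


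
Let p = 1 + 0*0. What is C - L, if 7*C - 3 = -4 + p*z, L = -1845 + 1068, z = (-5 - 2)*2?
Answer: 5424/7 ≈ 774.86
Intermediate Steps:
z = -14 (z = -7*2 = -14)
p = 1 (p = 1 + 0 = 1)
L = -777
C = -15/7 (C = 3/7 + (-4 + 1*(-14))/7 = 3/7 + (-4 - 14)/7 = 3/7 + (1/7)*(-18) = 3/7 - 18/7 = -15/7 ≈ -2.1429)
C - L = -15/7 - 1*(-777) = -15/7 + 777 = 5424/7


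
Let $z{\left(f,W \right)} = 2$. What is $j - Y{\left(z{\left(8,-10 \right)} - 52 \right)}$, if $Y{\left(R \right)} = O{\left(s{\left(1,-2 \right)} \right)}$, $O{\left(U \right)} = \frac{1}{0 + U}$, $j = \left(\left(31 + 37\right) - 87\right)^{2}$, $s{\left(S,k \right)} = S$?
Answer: $360$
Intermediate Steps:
$j = 361$ ($j = \left(68 - 87\right)^{2} = \left(-19\right)^{2} = 361$)
$O{\left(U \right)} = \frac{1}{U}$
$Y{\left(R \right)} = 1$ ($Y{\left(R \right)} = 1^{-1} = 1$)
$j - Y{\left(z{\left(8,-10 \right)} - 52 \right)} = 361 - 1 = 360$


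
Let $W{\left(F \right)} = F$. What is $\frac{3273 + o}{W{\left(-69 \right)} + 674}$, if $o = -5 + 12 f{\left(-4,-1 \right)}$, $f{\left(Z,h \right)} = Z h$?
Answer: $\frac{3316}{605} \approx 5.481$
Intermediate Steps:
$o = 43$ ($o = -5 + 12 \left(\left(-4\right) \left(-1\right)\right) = -5 + 12 \cdot 4 = -5 + 48 = 43$)
$\frac{3273 + o}{W{\left(-69 \right)} + 674} = \frac{3273 + 43}{-69 + 674} = \frac{3316}{605}$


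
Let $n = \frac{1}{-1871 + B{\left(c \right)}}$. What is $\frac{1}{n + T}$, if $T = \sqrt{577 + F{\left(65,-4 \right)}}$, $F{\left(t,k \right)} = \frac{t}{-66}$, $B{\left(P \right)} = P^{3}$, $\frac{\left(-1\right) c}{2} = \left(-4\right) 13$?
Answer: $- \frac{24705846}{15981247830529589} + \frac{420371092683 \sqrt{2509122}}{15981247830529589} \approx 0.041666$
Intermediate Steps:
$c = 104$ ($c = - 2 \left(\left(-4\right) 13\right) = \left(-2\right) \left(-52\right) = 104$)
$F{\left(t,k \right)} = - \frac{t}{66}$ ($F{\left(t,k \right)} = t \left(- \frac{1}{66}\right) = - \frac{t}{66}$)
$T = \frac{\sqrt{2509122}}{66}$ ($T = \sqrt{577 - \frac{65}{66}} = \sqrt{\frac{38017}{66}} = \frac{\sqrt{2509122}}{66} \approx 24.0$)
$n = \frac{1}{1122993}$ ($n = \frac{1}{-1871 + 104^{3}} = \frac{1}{-1871 + 1124864} = \frac{1}{1122993} \approx 8.9048 \cdot 10^{-7}$)
$\frac{1}{n + T} = \frac{1}{\frac{1}{1122993} + \frac{\sqrt{2509122}}{66}}$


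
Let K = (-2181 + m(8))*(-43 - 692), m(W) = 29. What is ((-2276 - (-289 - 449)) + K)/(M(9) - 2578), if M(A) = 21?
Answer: -1580182/2557 ≈ -617.98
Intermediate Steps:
K = 1581720 (K = (-2181 + 29)*(-43 - 692) = -2152*(-735) = 1581720)
((-2276 - (-289 - 449)) + K)/(M(9) - 2578) = ((-2276 - (-289 - 449)) + 1581720)/(21 - 2578) = ((-2276 - 1*(-738)) + 1581720)/(-2557) = ((-2276 + 738) + 1581720)*(-1/2557) = (-1538 + 1581720)*(-1/2557) = 1580182*(-1/2557) = -1580182/2557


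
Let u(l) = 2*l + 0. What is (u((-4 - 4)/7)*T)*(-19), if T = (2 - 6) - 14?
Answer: -5472/7 ≈ -781.71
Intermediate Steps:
u(l) = 2*l
T = -18 (T = -4 - 14 = -18)
(u((-4 - 4)/7)*T)*(-19) = ((2*((-4 - 4)/7))*(-18))*(-19) = ((2*(-8*1/7))*(-18))*(-19) = ((2*(-8/7))*(-18))*(-19) = -16/7*(-18)*(-19) = (288/7)*(-19) = -5472/7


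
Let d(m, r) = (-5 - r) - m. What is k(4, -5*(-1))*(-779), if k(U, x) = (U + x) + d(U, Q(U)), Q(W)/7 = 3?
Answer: 16359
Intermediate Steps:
Q(W) = 21 (Q(W) = 7*3 = 21)
d(m, r) = -5 - m - r
k(U, x) = -26 + x (k(U, x) = (U + x) + (-5 - U - 1*21) = (U + x) + (-5 - U - 21) = (U + x) + (-26 - U) = -26 + x)
k(4, -5*(-1))*(-779) = (-26 - 5*(-1))*(-779) = (-26 + 5)*(-779) = -21*(-779) = 16359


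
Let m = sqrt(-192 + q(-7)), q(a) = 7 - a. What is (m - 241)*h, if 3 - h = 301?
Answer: 71818 - 298*I*sqrt(178) ≈ 71818.0 - 3975.8*I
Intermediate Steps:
h = -298 (h = 3 - 1*301 = 3 - 301 = -298)
m = I*sqrt(178) (m = sqrt(-192 + (7 - 1*(-7))) = sqrt(-192 + (7 + 7)) = sqrt(-192 + 14) = sqrt(-178) = I*sqrt(178) ≈ 13.342*I)
(m - 241)*h = (I*sqrt(178) - 241)*(-298) = (-241 + I*sqrt(178))*(-298) = 71818 - 298*I*sqrt(178)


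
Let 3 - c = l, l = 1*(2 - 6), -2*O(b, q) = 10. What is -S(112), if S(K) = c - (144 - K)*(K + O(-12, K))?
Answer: 3417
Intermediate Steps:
O(b, q) = -5 (O(b, q) = -1/2*10 = -5)
l = -4 (l = 1*(-4) = -4)
c = 7 (c = 3 - 1*(-4) = 3 + 4 = 7)
S(K) = 7 - (-5 + K)*(144 - K) (S(K) = 7 - (144 - K)*(K - 5) = 7 - (144 - K)*(-5 + K) = 7 - (-5 + K)*(144 - K))
-S(112) = -(727 + 112**2 - 149*112) = -(727 + 12544 - 16688) = -1*(-3417) = 3417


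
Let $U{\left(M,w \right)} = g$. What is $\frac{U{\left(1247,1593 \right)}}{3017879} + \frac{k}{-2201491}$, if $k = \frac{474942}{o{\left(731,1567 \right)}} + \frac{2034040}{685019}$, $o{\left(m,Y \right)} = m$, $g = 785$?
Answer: $- \frac{120957520701153587}{3326892222588720368621} \approx -3.6357 \cdot 10^{-5}$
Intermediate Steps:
$U{\left(M,w \right)} = 785$
$k = \frac{326831177138}{500748889}$ ($k = \frac{474942}{731} + \frac{2034040}{685019} = \frac{326831177138}{500748889} \approx 652.68$)
$\frac{U{\left(1247,1593 \right)}}{3017879} + \frac{k}{-2201491} = \frac{785}{3017879} + \frac{326831177138}{500748889 \left(-2201491\right)} = 785 \cdot \frac{1}{3017879} + \frac{326831177138}{500748889} \left(- \frac{1}{2201491}\right) = \frac{785}{3017879} - \frac{326831177138}{1102394172393499} = - \frac{120957520701153587}{3326892222588720368621}$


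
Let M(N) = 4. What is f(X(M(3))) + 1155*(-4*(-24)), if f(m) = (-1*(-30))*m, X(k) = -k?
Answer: 110760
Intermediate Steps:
f(m) = 30*m
f(X(M(3))) + 1155*(-4*(-24)) = 30*(-1*4) + 1155*(-4*(-24)) = 30*(-4) + 1155*96 = -120 + 110880 = 110760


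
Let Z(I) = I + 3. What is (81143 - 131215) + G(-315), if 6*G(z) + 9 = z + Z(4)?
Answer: -300749/6 ≈ -50125.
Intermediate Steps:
Z(I) = 3 + I
G(z) = -⅓ + z/6 (G(z) = -3/2 + (z + (3 + 4))/6 = -3/2 + (z + 7)/6 = -3/2 + (7 + z)/6 = -3/2 + (7/6 + z/6) = -⅓ + z/6)
(81143 - 131215) + G(-315) = (81143 - 131215) + (-⅓ + (⅙)*(-315)) = -50072 + (-⅓ - 105/2) = -50072 - 317/6 = -300749/6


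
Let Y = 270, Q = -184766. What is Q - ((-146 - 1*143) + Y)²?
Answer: -185127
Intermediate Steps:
Q - ((-146 - 1*143) + Y)² = -184766 - ((-146 - 1*143) + 270)² = -184766 - ((-146 - 143) + 270)² = -184766 - (-289 + 270)² = -184766 - 1*(-19)² = -184766 - 1*361 = -184766 - 361 = -185127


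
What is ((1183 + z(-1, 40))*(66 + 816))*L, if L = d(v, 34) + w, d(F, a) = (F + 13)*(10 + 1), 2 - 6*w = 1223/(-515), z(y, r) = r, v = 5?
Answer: 110398658013/515 ≈ 2.1437e+8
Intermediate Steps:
w = 751/1030 (w = ⅓ - 1223/(6*(-515)) = ⅓ - 1223*(-1)/(6*515) = ⅓ - ⅙*(-1223/515) = ⅓ + 1223/3090 = 751/1030 ≈ 0.72913)
d(F, a) = 143 + 11*F (d(F, a) = (13 + F)*11 = 143 + 11*F)
L = 204691/1030 (L = (143 + 11*5) + 751/1030 = (143 + 55) + 751/1030 = 198 + 751/1030 = 204691/1030 ≈ 198.73)
((1183 + z(-1, 40))*(66 + 816))*L = ((1183 + 40)*(66 + 816))*(204691/1030) = (1223*882)*(204691/1030) = 1078686*(204691/1030) = 110398658013/515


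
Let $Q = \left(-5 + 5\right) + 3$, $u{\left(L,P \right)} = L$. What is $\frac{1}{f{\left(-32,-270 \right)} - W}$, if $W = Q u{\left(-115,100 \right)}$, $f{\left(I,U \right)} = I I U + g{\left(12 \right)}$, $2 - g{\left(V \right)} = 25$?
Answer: $- \frac{1}{276158} \approx -3.6211 \cdot 10^{-6}$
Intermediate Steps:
$g{\left(V \right)} = -23$ ($g{\left(V \right)} = 2 - 25 = -23$)
$Q = 3$ ($Q = 0 + 3 = 3$)
$f{\left(I,U \right)} = -23 + U I^{2}$ ($f{\left(I,U \right)} = I I U - 23 = I^{2} U - 23 = U I^{2} - 23 = -23 + U I^{2}$)
$W = -345$ ($W = 3 \left(-115\right) = -345$)
$\frac{1}{f{\left(-32,-270 \right)} - W} = \frac{1}{\left(-23 - 270 \left(-32\right)^{2}\right) - -345} = \frac{1}{\left(-23 - 276480\right) + 345} = \frac{1}{-276503 + 345} = \frac{1}{-276158} = - \frac{1}{276158}$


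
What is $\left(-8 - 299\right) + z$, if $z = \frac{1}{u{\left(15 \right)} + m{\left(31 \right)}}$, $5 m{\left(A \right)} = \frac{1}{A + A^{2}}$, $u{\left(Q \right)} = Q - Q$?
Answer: $4653$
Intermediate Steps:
$u{\left(Q \right)} = 0$
$m{\left(A \right)} = \frac{1}{5 \left(A + A^{2}\right)}$
$z = 4960$ ($z = \frac{1}{0 + \frac{1}{5 \cdot 31 \left(1 + 31\right)}} = \frac{1}{0 + \frac{1}{5} \cdot \frac{1}{31} \cdot \frac{1}{32}} = \frac{1}{0 + \frac{1}{4960}} = \frac{1}{\frac{1}{4960}} = 4960$)
$\left(-8 - 299\right) + z = \left(-8 - 299\right) + 4960 = -307 + 4960 = 4653$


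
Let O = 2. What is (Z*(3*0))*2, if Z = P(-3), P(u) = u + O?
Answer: 0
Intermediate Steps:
P(u) = 2 + u (P(u) = u + 2 = 2 + u)
Z = -1 (Z = 2 - 3 = -1)
(Z*(3*0))*2 = -3*0*2 = -1*0*2 = 0*2 = 0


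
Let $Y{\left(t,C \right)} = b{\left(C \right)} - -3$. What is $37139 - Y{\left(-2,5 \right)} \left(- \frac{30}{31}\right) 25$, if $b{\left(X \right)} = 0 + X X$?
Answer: $\frac{1172309}{31} \approx 37816.0$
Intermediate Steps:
$b{\left(X \right)} = X^{2}$ ($b{\left(X \right)} = 0 + X^{2} = X^{2}$)
$Y{\left(t,C \right)} = 3 + C^{2}$ ($Y{\left(t,C \right)} = C^{2} - -3 = C^{2} + 3 = 3 + C^{2}$)
$37139 - Y{\left(-2,5 \right)} \left(- \frac{30}{31}\right) 25 = 37139 - \left(3 + 5^{2}\right) \left(- \frac{30}{31}\right) 25 = 37139 - \left(3 + 25\right) \left(\left(-30\right) \frac{1}{31}\right) 25 = 37139 - 28 \left(- \frac{30}{31}\right) 25 = 37139 - \left(- \frac{840}{31}\right) 25 = 37139 - - \frac{21000}{31} = 37139 + \frac{21000}{31} = \frac{1172309}{31}$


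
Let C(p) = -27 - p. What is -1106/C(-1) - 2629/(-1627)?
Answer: 933908/21151 ≈ 44.154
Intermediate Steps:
-1106/C(-1) - 2629/(-1627) = -1106/(-27 - 1*(-1)) - 2629/(-1627) = -1106/(-27 + 1) - 2629*(-1/1627) = -1106/(-26) + 2629/1627 = -1106*(-1/26) + 2629/1627 = 553/13 + 2629/1627 = 933908/21151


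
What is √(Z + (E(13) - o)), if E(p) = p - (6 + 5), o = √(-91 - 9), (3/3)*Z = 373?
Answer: √(375 - 10*I) ≈ 19.367 - 0.2582*I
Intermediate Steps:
Z = 373
o = 10*I (o = √(-100) = 10*I ≈ 10.0*I)
E(p) = -11 + p (E(p) = p - 1*11 = p - 11 = -11 + p)
√(Z + (E(13) - o)) = √(373 + ((-11 + 13) - 10*I)) = √(373 + (2 - 10*I)) = √(375 - 10*I)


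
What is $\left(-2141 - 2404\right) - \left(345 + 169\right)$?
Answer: $-5059$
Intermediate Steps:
$\left(-2141 - 2404\right) - \left(345 + 169\right) = \left(-2141 - 2404\right) - 514 = -4545 - 514 = -5059$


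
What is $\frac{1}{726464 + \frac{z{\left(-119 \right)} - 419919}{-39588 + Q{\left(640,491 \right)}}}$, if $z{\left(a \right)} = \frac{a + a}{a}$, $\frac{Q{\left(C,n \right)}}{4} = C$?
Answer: $\frac{37028}{26899928909} \approx 1.3765 \cdot 10^{-6}$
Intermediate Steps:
$Q{\left(C,n \right)} = 4 C$
$z{\left(a \right)} = 2$ ($z{\left(a \right)} = \frac{2 a}{a} = 2$)
$\frac{1}{726464 + \frac{z{\left(-119 \right)} - 419919}{-39588 + Q{\left(640,491 \right)}}} = \frac{1}{726464 + \frac{2 - 419919}{-39588 + 4 \cdot 640}} = \frac{1}{726464 - \frac{419917}{-39588 + 2560}} = \frac{1}{726464 - \frac{419917}{-37028}} = \frac{1}{726464 - - \frac{419917}{37028}} = \frac{1}{726464 + \frac{419917}{37028}} = \frac{1}{\frac{26899928909}{37028}} = \frac{37028}{26899928909}$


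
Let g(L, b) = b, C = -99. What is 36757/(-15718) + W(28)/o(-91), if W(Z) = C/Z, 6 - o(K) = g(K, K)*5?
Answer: -238007719/101443972 ≈ -2.3462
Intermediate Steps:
o(K) = 6 - 5*K (o(K) = 6 - K*5 = 6 - 5*K)
W(Z) = -99/Z
36757/(-15718) + W(28)/o(-91) = 36757/(-15718) + (-99/28)/(6 - 5*(-91)) = 36757*(-1/15718) + (-99*1/28)/(6 + 455) = -36757/15718 - 99/28/461 = -36757/15718 - 99/28*1/461 = -36757/15718 - 99/12908 = -238007719/101443972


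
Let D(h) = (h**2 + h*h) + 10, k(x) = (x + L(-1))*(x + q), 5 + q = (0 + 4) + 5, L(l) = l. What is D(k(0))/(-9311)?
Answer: -42/9311 ≈ -0.0045108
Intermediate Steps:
q = 4 (q = -5 + ((0 + 4) + 5) = -5 + (4 + 5) = -5 + 9 = 4)
k(x) = (-1 + x)*(4 + x) (k(x) = (x - 1)*(x + 4) = (-1 + x)*(4 + x))
D(h) = 10 + 2*h**2 (D(h) = (h**2 + h**2) + 10 = 2*h**2 + 10 = 10 + 2*h**2)
D(k(0))/(-9311) = (10 + 2*(-4 + 0**2 + 3*0)**2)/(-9311) = (10 + 2*(-4 + 0 + 0)**2)*(-1/9311) = (10 + 2*(-4)**2)*(-1/9311) = (10 + 2*16)*(-1/9311) = (10 + 32)*(-1/9311) = 42*(-1/9311) = -42/9311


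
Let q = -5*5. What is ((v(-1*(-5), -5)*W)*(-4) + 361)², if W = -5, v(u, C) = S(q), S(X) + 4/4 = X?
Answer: 25281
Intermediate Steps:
q = -25
S(X) = -1 + X
v(u, C) = -26 (v(u, C) = -1 - 25 = -26)
((v(-1*(-5), -5)*W)*(-4) + 361)² = (-26*(-5)*(-4) + 361)² = (130*(-4) + 361)² = (-520 + 361)² = (-159)² = 25281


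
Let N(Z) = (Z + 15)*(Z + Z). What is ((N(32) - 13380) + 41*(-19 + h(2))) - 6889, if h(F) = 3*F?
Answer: -17794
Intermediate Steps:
N(Z) = 2*Z*(15 + Z) (N(Z) = (15 + Z)*(2*Z) = 2*Z*(15 + Z))
((N(32) - 13380) + 41*(-19 + h(2))) - 6889 = ((2*32*(15 + 32) - 13380) + 41*(-19 + 3*2)) - 6889 = ((2*32*47 - 13380) + 41*(-19 + 6)) - 6889 = ((3008 - 13380) + 41*(-13)) - 6889 = (-10372 - 533) - 6889 = -10905 - 6889 = -17794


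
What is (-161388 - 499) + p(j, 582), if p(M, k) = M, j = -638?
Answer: -162525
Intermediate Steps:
(-161388 - 499) + p(j, 582) = (-161388 - 499) - 638 = -161887 - 638 = -162525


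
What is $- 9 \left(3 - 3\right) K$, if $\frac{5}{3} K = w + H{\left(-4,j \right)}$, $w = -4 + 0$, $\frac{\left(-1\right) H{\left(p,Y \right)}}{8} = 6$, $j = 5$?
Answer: $0$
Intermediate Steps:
$H{\left(p,Y \right)} = -48$ ($H{\left(p,Y \right)} = \left(-8\right) 6 = -48$)
$w = -4$
$K = - \frac{156}{5}$ ($K = \frac{3 \left(-4 - 48\right)}{5} = \frac{3}{5} \left(-52\right) = - \frac{156}{5} \approx -31.2$)
$- 9 \left(3 - 3\right) K = - 9 \left(3 - 3\right) \left(- \frac{156}{5}\right) = \left(-9\right) 0 \left(- \frac{156}{5}\right) = 0 \left(- \frac{156}{5}\right) = 0$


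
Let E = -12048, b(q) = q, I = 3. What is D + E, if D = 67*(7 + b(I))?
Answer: -11378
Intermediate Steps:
D = 670 (D = 67*(7 + 3) = 67*10 = 670)
D + E = 670 - 12048 = -11378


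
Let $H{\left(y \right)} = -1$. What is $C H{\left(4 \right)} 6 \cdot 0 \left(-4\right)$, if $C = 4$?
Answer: $0$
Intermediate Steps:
$C H{\left(4 \right)} 6 \cdot 0 \left(-4\right) = 4 \left(-1\right) 6 \cdot 0 \left(-4\right) = - 4 \cdot 0 \left(-4\right) = \left(-4\right) 0 = 0$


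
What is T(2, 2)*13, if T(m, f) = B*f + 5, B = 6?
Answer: 221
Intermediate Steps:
T(m, f) = 5 + 6*f (T(m, f) = 6*f + 5 = 5 + 6*f)
T(2, 2)*13 = (5 + 6*2)*13 = (5 + 12)*13 = 17*13 = 221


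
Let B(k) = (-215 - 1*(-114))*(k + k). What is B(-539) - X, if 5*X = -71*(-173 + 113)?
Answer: 108026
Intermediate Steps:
B(k) = -202*k (B(k) = (-215 + 114)*(2*k) = -202*k)
X = 852 (X = (-71*(-173 + 113))/5 = (-71*(-60))/5 = (⅕)*4260 = 852)
B(-539) - X = -202*(-539) - 1*852 = 108878 - 852 = 108026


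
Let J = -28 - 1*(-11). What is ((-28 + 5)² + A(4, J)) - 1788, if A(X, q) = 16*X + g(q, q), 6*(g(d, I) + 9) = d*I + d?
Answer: -3476/3 ≈ -1158.7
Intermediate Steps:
g(d, I) = -9 + d/6 + I*d/6 (g(d, I) = -9 + (d*I + d)/6 = -9 + (I*d + d)/6 = -9 + (d + I*d)/6 = -9 + (d/6 + I*d/6) = -9 + d/6 + I*d/6)
J = -17 (J = -28 + 11 = -17)
A(X, q) = -9 + 16*X + q/6 + q²/6 (A(X, q) = 16*X + (-9 + q/6 + q*q/6) = 16*X + (-9 + q/6 + q²/6) = -9 + 16*X + q/6 + q²/6)
((-28 + 5)² + A(4, J)) - 1788 = ((-28 + 5)² + (-9 + 16*4 + (⅙)*(-17) + (⅙)*(-17)²)) - 1788 = ((-23)² + (-9 + 64 - 17/6 + (⅙)*289)) - 1788 = (529 + (-9 + 64 - 17/6 + 289/6)) - 1788 = (529 + 301/3) - 1788 = 1888/3 - 1788 = -3476/3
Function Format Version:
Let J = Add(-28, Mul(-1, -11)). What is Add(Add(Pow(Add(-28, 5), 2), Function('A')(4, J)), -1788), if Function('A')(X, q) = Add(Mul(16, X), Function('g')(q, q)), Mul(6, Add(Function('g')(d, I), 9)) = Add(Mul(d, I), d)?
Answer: Rational(-3476, 3) ≈ -1158.7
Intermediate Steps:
Function('g')(d, I) = Add(-9, Mul(Rational(1, 6), d), Mul(Rational(1, 6), I, d)) (Function('g')(d, I) = Add(-9, Mul(Rational(1, 6), Add(Mul(d, I), d))) = Add(-9, Mul(Rational(1, 6), Add(Mul(I, d), d))) = Add(-9, Mul(Rational(1, 6), Add(d, Mul(I, d)))) = Add(-9, Add(Mul(Rational(1, 6), d), Mul(Rational(1, 6), I, d))) = Add(-9, Mul(Rational(1, 6), d), Mul(Rational(1, 6), I, d)))
J = -17 (J = Add(-28, 11) = -17)
Function('A')(X, q) = Add(-9, Mul(16, X), Mul(Rational(1, 6), q), Mul(Rational(1, 6), Pow(q, 2))) (Function('A')(X, q) = Add(Mul(16, X), Add(-9, Mul(Rational(1, 6), q), Mul(Rational(1, 6), q, q))) = Add(Mul(16, X), Add(-9, Mul(Rational(1, 6), q), Mul(Rational(1, 6), Pow(q, 2)))) = Add(-9, Mul(16, X), Mul(Rational(1, 6), q), Mul(Rational(1, 6), Pow(q, 2))))
Add(Add(Pow(Add(-28, 5), 2), Function('A')(4, J)), -1788) = Add(Add(Pow(Add(-28, 5), 2), Add(-9, Mul(16, 4), Mul(Rational(1, 6), -17), Mul(Rational(1, 6), Pow(-17, 2)))), -1788) = Add(Add(Pow(-23, 2), Add(-9, 64, Rational(-17, 6), Mul(Rational(1, 6), 289))), -1788) = Add(Add(529, Add(-9, 64, Rational(-17, 6), Rational(289, 6))), -1788) = Add(Add(529, Rational(301, 3)), -1788) = Add(Rational(1888, 3), -1788) = Rational(-3476, 3)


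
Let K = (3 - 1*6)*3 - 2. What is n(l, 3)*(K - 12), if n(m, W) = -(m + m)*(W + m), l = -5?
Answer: 460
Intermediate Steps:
n(m, W) = -2*m*(W + m)
K = -11 (K = (3 - 6)*3 - 2 = -3*3 - 2 = -9 - 2 = -11)
n(l, 3)*(K - 12) = (-2*(-5)*(3 - 5))*(-11 - 12) = -2*(-5)*(-2)*(-23) = -20*(-23) = 460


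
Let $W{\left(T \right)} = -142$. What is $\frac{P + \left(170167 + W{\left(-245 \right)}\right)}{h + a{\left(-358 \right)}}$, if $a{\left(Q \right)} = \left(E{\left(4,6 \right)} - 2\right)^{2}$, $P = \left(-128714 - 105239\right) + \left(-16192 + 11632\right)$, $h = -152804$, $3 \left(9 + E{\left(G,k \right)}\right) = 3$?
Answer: $\frac{8561}{19088} \approx 0.4485$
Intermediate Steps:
$E{\left(G,k \right)} = -8$ ($E{\left(G,k \right)} = -9 + \frac{1}{3} \cdot 3 = -9 + 1 = -8$)
$P = -238513$ ($P = -233953 - 4560 = -238513$)
$a{\left(Q \right)} = 100$ ($a{\left(Q \right)} = \left(-8 - 2\right)^{2} = \left(-10\right)^{2} = 100$)
$\frac{P + \left(170167 + W{\left(-245 \right)}\right)}{h + a{\left(-358 \right)}} = \frac{-238513 + \left(170167 - 142\right)}{-152804 + 100} = \frac{-238513 + 170025}{-152704} = \left(-68488\right) \left(- \frac{1}{152704}\right) = \frac{8561}{19088}$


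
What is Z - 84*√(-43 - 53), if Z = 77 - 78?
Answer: -1 - 336*I*√6 ≈ -1.0 - 823.03*I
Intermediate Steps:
Z = -1
Z - 84*√(-43 - 53) = -1 - 84*√(-43 - 53) = -1 - 336*I*√6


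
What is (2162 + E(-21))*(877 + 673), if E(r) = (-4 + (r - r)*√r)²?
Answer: 3375900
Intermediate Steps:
E(r) = 16 (E(r) = (-4 + 0*√r)² = (-4 + 0)² = (-4)² = 16)
(2162 + E(-21))*(877 + 673) = (2162 + 16)*(877 + 673) = 2178*1550 = 3375900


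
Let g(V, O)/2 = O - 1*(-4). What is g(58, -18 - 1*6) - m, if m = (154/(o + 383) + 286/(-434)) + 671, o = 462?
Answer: -130285098/183365 ≈ -710.52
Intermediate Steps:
g(V, O) = 8 + 2*O (g(V, O) = 2*(O - 1*(-4)) = 2*(O + 4) = 2*(4 + O) = 8 + 2*O)
m = 122950498/183365 (m = (154/(462 + 383) + 286/(-434)) + 671 = (154/845 + 286*(-1/434)) + 671 = (154*(1/845) - 143/217) + 671 = (154/845 - 143/217) + 671 = -87417/183365 + 671 = 122950498/183365 ≈ 670.52)
g(58, -18 - 1*6) - m = (8 + 2*(-18 - 1*6)) - 1*122950498/183365 = (8 + 2*(-18 - 6)) - 122950498/183365 = (8 + 2*(-24)) - 122950498/183365 = (8 - 48) - 122950498/183365 = -40 - 122950498/183365 = -130285098/183365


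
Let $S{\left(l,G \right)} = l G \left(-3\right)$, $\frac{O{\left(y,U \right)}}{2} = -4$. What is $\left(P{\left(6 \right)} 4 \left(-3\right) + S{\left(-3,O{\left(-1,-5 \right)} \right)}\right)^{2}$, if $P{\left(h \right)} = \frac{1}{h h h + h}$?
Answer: $\frac{7107556}{1369} \approx 5191.8$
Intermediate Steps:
$O{\left(y,U \right)} = -8$ ($O{\left(y,U \right)} = 2 \left(-4\right) = -8$)
$S{\left(l,G \right)} = - 3 G l$ ($S{\left(l,G \right)} = G l \left(-3\right) = - 3 G l$)
$P{\left(h \right)} = \frac{1}{h + h^{3}}$ ($P{\left(h \right)} = \frac{1}{h^{2} h + h} = \frac{1}{h^{3} + h} = \frac{1}{h + h^{3}}$)
$\left(P{\left(6 \right)} 4 \left(-3\right) + S{\left(-3,O{\left(-1,-5 \right)} \right)}\right)^{2} = \left(\frac{1}{6 + 6^{3}} \cdot 4 \left(-3\right) - \left(-24\right) \left(-3\right)\right)^{2} = \left(\frac{1}{6 + 216} \cdot 4 \left(-3\right) - 72\right)^{2} = \left(\frac{1}{222} \cdot 4 \left(-3\right) - 72\right)^{2} = \left(\frac{2}{111} \left(-3\right) - 72\right)^{2} = \left(- \frac{2}{37} - 72\right)^{2} = \left(- \frac{2666}{37}\right)^{2} = \frac{7107556}{1369}$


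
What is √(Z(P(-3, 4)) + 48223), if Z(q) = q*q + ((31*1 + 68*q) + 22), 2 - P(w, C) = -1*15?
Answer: √49721 ≈ 222.98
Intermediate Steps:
P(w, C) = 17 (P(w, C) = 2 - (-1)*15 = 2 - 1*(-15) = 2 + 15 = 17)
Z(q) = 53 + q² + 68*q (Z(q) = q² + ((31 + 68*q) + 22) = q² + (53 + 68*q) = 53 + q² + 68*q)
√(Z(P(-3, 4)) + 48223) = √((53 + 17² + 68*17) + 48223) = √((53 + 289 + 1156) + 48223) = √(1498 + 48223) = √49721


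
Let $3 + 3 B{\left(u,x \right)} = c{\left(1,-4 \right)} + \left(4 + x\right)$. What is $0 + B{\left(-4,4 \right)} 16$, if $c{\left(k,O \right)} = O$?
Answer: $\frac{16}{3} \approx 5.3333$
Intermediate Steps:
$B{\left(u,x \right)} = -1 + \frac{x}{3}$ ($B{\left(u,x \right)} = -1 + \frac{-4 + \left(4 + x\right)}{3} = -1 + \frac{x}{3}$)
$0 + B{\left(-4,4 \right)} 16 = 0 + \left(-1 + \frac{1}{3} \cdot 4\right) 16 = 0 + \left(-1 + \frac{4}{3}\right) 16 = 0 + \frac{1}{3} \cdot 16 = 0 + \frac{16}{3} = \frac{16}{3}$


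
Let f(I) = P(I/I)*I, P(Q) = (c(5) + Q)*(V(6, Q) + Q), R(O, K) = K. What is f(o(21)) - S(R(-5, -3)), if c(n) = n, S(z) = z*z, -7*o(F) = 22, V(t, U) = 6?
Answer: -141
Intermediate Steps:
o(F) = -22/7 (o(F) = -1/7*22 = -22/7)
S(z) = z**2
P(Q) = (5 + Q)*(6 + Q)
f(I) = 42*I (f(I) = (30 + (I/I)**2 + 11*(I/I))*I = (30 + 1**2 + 11*1)*I = (30 + 1 + 11)*I = 42*I)
f(o(21)) - S(R(-5, -3)) = 42*(-22/7) - 1*(-3)**2 = -132 - 1*9 = -132 - 9 = -141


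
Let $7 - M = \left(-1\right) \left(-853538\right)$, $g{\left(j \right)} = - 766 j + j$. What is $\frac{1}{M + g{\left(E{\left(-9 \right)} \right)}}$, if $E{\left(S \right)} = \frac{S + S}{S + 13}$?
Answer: $- \frac{2}{1700177} \approx -1.1763 \cdot 10^{-6}$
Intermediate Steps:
$E{\left(S \right)} = \frac{2 S}{13 + S}$
$g{\left(j \right)} = - 765 j$
$M = -853531$ ($M = 7 - \left(-1\right) \left(-853538\right) = 7 - 853538 = -853531$)
$\frac{1}{M + g{\left(E{\left(-9 \right)} \right)}} = \frac{1}{-853531 - 765 \cdot 2 \left(-9\right) \frac{1}{13 - 9}} = \frac{1}{-853531 - 765 \cdot 2 \left(-9\right) \frac{1}{4}} = \frac{1}{-853531 - - \frac{6885}{2}} = \frac{1}{-853531 + \frac{6885}{2}} = \frac{1}{- \frac{1700177}{2}} = - \frac{2}{1700177}$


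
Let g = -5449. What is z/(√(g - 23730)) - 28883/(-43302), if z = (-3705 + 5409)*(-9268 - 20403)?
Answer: 28883/43302 + 50559384*I*√29179/29179 ≈ 0.66701 + 2.9598e+5*I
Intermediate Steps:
z = -50559384 (z = 1704*(-29671) = -50559384)
z/(√(g - 23730)) - 28883/(-43302) = -50559384/√(-5449 - 23730) - 28883/(-43302) = -50559384*(-I*√29179/29179) - 28883*(-1/43302) = -50559384*(-I*√29179/29179) + 28883/43302 = -(-50559384)*I*√29179/29179 + 28883/43302 = 50559384*I*√29179/29179 + 28883/43302 = 28883/43302 + 50559384*I*√29179/29179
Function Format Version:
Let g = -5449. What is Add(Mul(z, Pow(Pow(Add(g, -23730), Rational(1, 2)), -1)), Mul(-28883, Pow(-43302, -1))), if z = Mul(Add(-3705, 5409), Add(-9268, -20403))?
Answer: Add(Rational(28883, 43302), Mul(Rational(50559384, 29179), I, Pow(29179, Rational(1, 2)))) ≈ Add(0.66701, Mul(2.9598e+5, I))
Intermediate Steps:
z = -50559384 (z = Mul(1704, -29671) = -50559384)
Add(Mul(z, Pow(Pow(Add(g, -23730), Rational(1, 2)), -1)), Mul(-28883, Pow(-43302, -1))) = Add(Mul(-50559384, Pow(Pow(Add(-5449, -23730), Rational(1, 2)), -1)), Mul(-28883, Pow(-43302, -1))) = Add(Mul(-50559384, Pow(Pow(-29179, Rational(1, 2)), -1)), Mul(-28883, Rational(-1, 43302))) = Add(Mul(-50559384, Pow(Mul(I, Pow(29179, Rational(1, 2))), -1)), Rational(28883, 43302)) = Add(Mul(-50559384, Mul(Rational(-1, 29179), I, Pow(29179, Rational(1, 2)))), Rational(28883, 43302)) = Add(Mul(Rational(50559384, 29179), I, Pow(29179, Rational(1, 2))), Rational(28883, 43302)) = Add(Rational(28883, 43302), Mul(Rational(50559384, 29179), I, Pow(29179, Rational(1, 2))))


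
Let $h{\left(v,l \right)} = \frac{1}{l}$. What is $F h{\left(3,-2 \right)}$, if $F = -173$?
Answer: $\frac{173}{2} \approx 86.5$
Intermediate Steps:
$F h{\left(3,-2 \right)} = - \frac{173}{-2} = \left(-173\right) \left(- \frac{1}{2}\right) = \frac{173}{2}$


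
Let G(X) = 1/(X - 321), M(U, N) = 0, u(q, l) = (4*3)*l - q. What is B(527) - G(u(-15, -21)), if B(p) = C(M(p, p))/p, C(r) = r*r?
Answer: 1/558 ≈ 0.0017921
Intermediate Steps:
u(q, l) = -q + 12*l (u(q, l) = 12*l - q = -q + 12*l)
G(X) = 1/(-321 + X)
C(r) = r²
B(p) = 0 (B(p) = 0²/p = 0/p = 0)
B(527) - G(u(-15, -21)) = 0 - 1/(-321 + (-1*(-15) + 12*(-21))) = 0 - 1/(-321 + (15 - 252)) = 0 - 1/(-321 - 237) = 0 - 1/(-558) = 0 - 1*(-1/558) = 0 + 1/558 = 1/558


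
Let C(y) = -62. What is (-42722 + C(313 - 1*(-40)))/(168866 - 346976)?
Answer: 21392/89055 ≈ 0.24021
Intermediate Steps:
(-42722 + C(313 - 1*(-40)))/(168866 - 346976) = (-42722 - 62)/(168866 - 346976) = -42784/(-178110) = -42784*(-1/178110) = 21392/89055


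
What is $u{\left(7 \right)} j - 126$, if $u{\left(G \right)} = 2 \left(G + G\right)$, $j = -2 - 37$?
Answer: $-1218$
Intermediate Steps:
$j = -39$ ($j = -2 - 37 = -39$)
$u{\left(G \right)} = 4 G$ ($u{\left(G \right)} = 2 \cdot 2 G = 4 G$)
$u{\left(7 \right)} j - 126 = 4 \cdot 7 \left(-39\right) - 126 = 28 \left(-39\right) - 126 = -1092 - 126 = -1218$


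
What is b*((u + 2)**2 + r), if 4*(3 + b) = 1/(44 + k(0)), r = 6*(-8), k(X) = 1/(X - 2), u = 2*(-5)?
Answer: -4168/87 ≈ -47.908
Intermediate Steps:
u = -10
k(X) = 1/(-2 + X)
r = -48
b = -521/174 (b = -3 + 1/(4*(44 + 1/(-2 + 0))) = -3 + 1/(4*(44 + 1/(-2))) = -3 + 1/(4*(44 - 1/2)) = -3 + 1/(4*(87/2)) = -3 + (1/4)*(2/87) = -3 + 1/174 = -521/174 ≈ -2.9943)
b*((u + 2)**2 + r) = -521*((-10 + 2)**2 - 48)/174 = -521*((-8)**2 - 48)/174 = -521*(64 - 48)/174 = -521/174*16 = -4168/87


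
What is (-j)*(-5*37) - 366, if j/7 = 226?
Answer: 292304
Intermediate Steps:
j = 1582 (j = 7*226 = 1582)
(-j)*(-5*37) - 366 = (-1*1582)*(-5*37) - 366 = -1582*(-185) - 366 = 292670 - 366 = 292304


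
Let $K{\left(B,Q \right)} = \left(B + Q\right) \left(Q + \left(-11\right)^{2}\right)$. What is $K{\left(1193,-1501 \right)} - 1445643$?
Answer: $-1020603$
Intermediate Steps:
$K{\left(B,Q \right)} = \left(121 + Q\right) \left(B + Q\right)$ ($K{\left(B,Q \right)} = \left(B + Q\right) \left(Q + 121\right) = \left(B + Q\right) \left(121 + Q\right) = \left(121 + Q\right) \left(B + Q\right)$)
$K{\left(1193,-1501 \right)} - 1445643 = \left(\left(-1501\right)^{2} + 121 \cdot 1193 + 121 \left(-1501\right) + 1193 \left(-1501\right)\right) - 1445643 = \left(2253001 + 144353 - 181621 - 1790693\right) - 1445643 = 425040 - 1445643 = -1020603$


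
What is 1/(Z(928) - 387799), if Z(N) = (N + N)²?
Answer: 1/3056937 ≈ 3.2712e-7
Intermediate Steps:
Z(N) = 4*N² (Z(N) = (2*N)² = 4*N²)
1/(Z(928) - 387799) = 1/(4*928² - 387799) = 1/(4*861184 - 387799) = 1/(3444736 - 387799) = 1/3056937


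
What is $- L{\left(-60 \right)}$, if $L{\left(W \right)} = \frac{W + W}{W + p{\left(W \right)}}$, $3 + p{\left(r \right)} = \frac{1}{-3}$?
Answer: $- \frac{36}{19} \approx -1.8947$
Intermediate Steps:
$p{\left(r \right)} = - \frac{10}{3}$ ($p{\left(r \right)} = -3 + \frac{1}{-3} = -3 - \frac{1}{3} = - \frac{10}{3}$)
$L{\left(W \right)} = \frac{2 W}{- \frac{10}{3} + W}$ ($L{\left(W \right)} = \frac{W + W}{W - \frac{10}{3}} = \frac{2 W}{- \frac{10}{3} + W}$)
$- L{\left(-60 \right)} = - \frac{6 \left(-60\right)}{-10 + 3 \left(-60\right)} = - \frac{6 \left(-60\right)}{-10 - 180} = - \frac{6 \left(-60\right)}{-190} = - \frac{6 \left(-60\right) \left(-1\right)}{190} = \left(-1\right) \frac{36}{19} = - \frac{36}{19}$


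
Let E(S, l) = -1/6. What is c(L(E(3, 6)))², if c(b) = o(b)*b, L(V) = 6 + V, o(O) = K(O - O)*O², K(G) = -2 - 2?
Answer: 1838265625/2916 ≈ 6.3041e+5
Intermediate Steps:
E(S, l) = -⅙ (E(S, l) = -1*⅙ = -⅙)
K(G) = -4
o(O) = -4*O²
c(b) = -4*b³ (c(b) = (-4*b²)*b = -4*b³)
c(L(E(3, 6)))² = (-4*(6 - ⅙)³)² = (-4*(35/6)³)² = (-4*42875/216)² = (-42875/54)² = 1838265625/2916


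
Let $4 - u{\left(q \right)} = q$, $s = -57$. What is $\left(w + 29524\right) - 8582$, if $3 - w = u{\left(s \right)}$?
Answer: $20884$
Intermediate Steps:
$u{\left(q \right)} = 4 - q$
$w = -58$ ($w = 3 - \left(4 - -57\right) = 3 - \left(4 + 57\right) = 3 - 61 = -58$)
$\left(w + 29524\right) - 8582 = \left(-58 + 29524\right) - 8582 = 29466 - 8582 = 20884$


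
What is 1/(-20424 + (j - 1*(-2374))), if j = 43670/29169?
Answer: -29169/526456780 ≈ -5.5406e-5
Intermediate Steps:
j = 43670/29169 (j = 43670*(1/29169) = 43670/29169 ≈ 1.4971)
1/(-20424 + (j - 1*(-2374))) = 1/(-20424 + (43670/29169 - 1*(-2374))) = 1/(-20424 + (43670/29169 + 2374)) = 1/(-20424 + 69290876/29169) = 1/(-526456780/29169) = -29169/526456780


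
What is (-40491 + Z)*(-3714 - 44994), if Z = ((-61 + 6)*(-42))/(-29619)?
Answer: 2163546651156/1097 ≈ 1.9722e+9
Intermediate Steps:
Z = -770/9873 (Z = -55*(-42)*(-1/29619) = 2310*(-1/29619) = -770/9873 ≈ -0.077991)
(-40491 + Z)*(-3714 - 44994) = (-40491 - 770/9873)*(-3714 - 44994) = -399768413/9873*(-48708) = 2163546651156/1097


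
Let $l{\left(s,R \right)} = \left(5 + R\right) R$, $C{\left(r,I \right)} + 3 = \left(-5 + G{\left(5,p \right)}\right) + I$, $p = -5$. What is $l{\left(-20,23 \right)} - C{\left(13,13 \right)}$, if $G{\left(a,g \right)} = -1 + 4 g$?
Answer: $660$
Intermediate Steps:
$C{\left(r,I \right)} = -29 + I$ ($C{\left(r,I \right)} = -3 + \left(\left(-5 + \left(-1 + 4 \left(-5\right)\right)\right) + I\right) = -3 + \left(\left(-5 - 21\right) + I\right) = -3 + \left(-26 + I\right) = -29 + I$)
$l{\left(s,R \right)} = R \left(5 + R\right)$
$l{\left(-20,23 \right)} - C{\left(13,13 \right)} = 23 \left(5 + 23\right) - \left(-29 + 13\right) = 23 \cdot 28 - -16 = 644 + 16 = 660$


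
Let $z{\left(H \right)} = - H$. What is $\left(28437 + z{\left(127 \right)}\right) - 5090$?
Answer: $23220$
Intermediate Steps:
$\left(28437 + z{\left(127 \right)}\right) - 5090 = \left(28437 - 127\right) - 5090 = 28310 - 5090 = 23220$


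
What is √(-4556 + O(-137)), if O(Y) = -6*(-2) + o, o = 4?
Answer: 2*I*√1135 ≈ 67.38*I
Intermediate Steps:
O(Y) = 16 (O(Y) = -6*(-2) + 4 = 12 + 4 = 16)
√(-4556 + O(-137)) = √(-4556 + 16) = √(-4540) = 2*I*√1135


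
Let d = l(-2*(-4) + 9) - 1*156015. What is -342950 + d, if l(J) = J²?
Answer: -498676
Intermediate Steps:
d = -155726 (d = (-2*(-4) + 9)² - 1*156015 = (8 + 9)² - 156015 = 17² - 156015 = 289 - 156015 = -155726)
-342950 + d = -342950 - 155726 = -498676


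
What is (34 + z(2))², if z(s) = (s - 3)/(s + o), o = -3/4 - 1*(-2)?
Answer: 191844/169 ≈ 1135.2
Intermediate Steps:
o = 5/4 (o = -3*¼ + 2 = -¾ + 2 = 5/4 ≈ 1.2500)
z(s) = (-3 + s)/(5/4 + s) (z(s) = (s - 3)/(s + 5/4) = (-3 + s)/(5/4 + s))
(34 + z(2))² = (34 + 4*(-3 + 2)/(5 + 4*2))² = (34 + 4*(-1)/(5 + 8))² = (34 + 4*(-1)/13)² = (34 + 4*(1/13)*(-1))² = (34 - 4/13)² = (438/13)² = 191844/169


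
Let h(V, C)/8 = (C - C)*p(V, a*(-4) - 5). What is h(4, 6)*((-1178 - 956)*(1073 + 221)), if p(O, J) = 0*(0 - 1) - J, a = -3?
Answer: 0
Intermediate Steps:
p(O, J) = -J (p(O, J) = 0*(-1) - J = 0 - J = -J)
h(V, C) = 0 (h(V, C) = 8*((C - C)*(-(-3*(-4) - 5))) = 8*(0*(-(12 - 5))) = 8*(0*(-1*7)) = 8*(0*(-7)) = 8*0 = 0)
h(4, 6)*((-1178 - 956)*(1073 + 221)) = 0*((-1178 - 956)*(1073 + 221)) = 0*(-2134*1294) = 0*(-2761396) = 0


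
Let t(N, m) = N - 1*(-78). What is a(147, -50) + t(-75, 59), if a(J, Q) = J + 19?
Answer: 169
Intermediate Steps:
a(J, Q) = 19 + J
t(N, m) = 78 + N (t(N, m) = N + 78 = 78 + N)
a(147, -50) + t(-75, 59) = (19 + 147) + (78 - 75) = 166 + 3 = 169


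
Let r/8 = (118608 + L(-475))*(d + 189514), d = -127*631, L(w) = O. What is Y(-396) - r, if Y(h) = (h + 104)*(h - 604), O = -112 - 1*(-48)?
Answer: -103727604704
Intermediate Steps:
O = -64 (O = -112 + 48 = -64)
L(w) = -64
d = -80137
Y(h) = (-604 + h)*(104 + h) (Y(h) = (104 + h)*(-604 + h) = (-604 + h)*(104 + h))
r = 103727896704 (r = 8*((118608 - 64)*(-80137 + 189514)) = 8*(118544*109377) = 8*12965987088 = 103727896704)
Y(-396) - r = (-62816 + (-396)² - 500*(-396)) - 1*103727896704 = (-62816 + 156816 + 198000) - 103727896704 = 292000 - 103727896704 = -103727604704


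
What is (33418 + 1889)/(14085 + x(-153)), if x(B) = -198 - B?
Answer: 3923/1560 ≈ 2.5147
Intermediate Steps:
(33418 + 1889)/(14085 + x(-153)) = (33418 + 1889)/(14085 + (-198 - 1*(-153))) = 35307/(14085 + (-198 + 153)) = 35307/(14085 - 45) = 35307/14040 = 35307*(1/14040) = 3923/1560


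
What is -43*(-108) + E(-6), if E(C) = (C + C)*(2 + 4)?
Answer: 4572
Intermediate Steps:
E(C) = 12*C (E(C) = (2*C)*6 = 12*C)
-43*(-108) + E(-6) = -43*(-108) + 12*(-6) = 4644 - 72 = 4572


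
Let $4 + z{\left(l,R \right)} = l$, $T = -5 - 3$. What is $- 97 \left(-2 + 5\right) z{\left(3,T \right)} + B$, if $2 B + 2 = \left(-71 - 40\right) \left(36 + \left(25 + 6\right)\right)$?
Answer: $- \frac{6857}{2} \approx -3428.5$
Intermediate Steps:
$T = -8$
$B = - \frac{7439}{2}$ ($B = -1 + \frac{\left(-71 - 40\right) \left(36 + \left(25 + 6\right)\right)}{2} = -1 + \frac{\left(-111\right) \left(36 + 31\right)}{2} = -1 + \frac{\left(-111\right) 67}{2} = -1 + \frac{1}{2} \left(-7437\right) = -1 - \frac{7437}{2} = - \frac{7439}{2} \approx -3719.5$)
$z{\left(l,R \right)} = -4 + l$
$- 97 \left(-2 + 5\right) z{\left(3,T \right)} + B = - 97 \left(-2 + 5\right) \left(-4 + 3\right) - \frac{7439}{2} = - 97 \cdot 3 \left(-1\right) - \frac{7439}{2} = \left(-97\right) \left(-3\right) - \frac{7439}{2} = 291 - \frac{7439}{2} = - \frac{6857}{2}$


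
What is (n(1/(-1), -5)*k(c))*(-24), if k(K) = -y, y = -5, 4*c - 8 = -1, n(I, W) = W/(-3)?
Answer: -200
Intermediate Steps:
n(I, W) = -W/3 (n(I, W) = W*(-1/3) = -W/3)
c = 7/4 (c = 2 + (1/4)*(-1) = 2 - 1/4 = 7/4 ≈ 1.7500)
k(K) = 5 (k(K) = -1*(-5) = 5)
(n(1/(-1), -5)*k(c))*(-24) = (-1/3*(-5)*5)*(-24) = ((5/3)*5)*(-24) = (25/3)*(-24) = -200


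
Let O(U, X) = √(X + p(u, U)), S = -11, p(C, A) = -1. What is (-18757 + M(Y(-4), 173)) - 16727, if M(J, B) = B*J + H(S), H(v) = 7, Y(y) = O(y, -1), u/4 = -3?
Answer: -35477 + 173*I*√2 ≈ -35477.0 + 244.66*I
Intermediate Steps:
u = -12 (u = 4*(-3) = -12)
O(U, X) = √(-1 + X) (O(U, X) = √(X - 1) = √(-1 + X))
Y(y) = I*√2 (Y(y) = √(-1 - 1) = √(-2) = I*√2)
M(J, B) = 7 + B*J (M(J, B) = B*J + 7 = 7 + B*J)
(-18757 + M(Y(-4), 173)) - 16727 = (-18757 + (7 + 173*(I*√2))) - 16727 = (-18757 + (7 + 173*I*√2)) - 16727 = (-18750 + 173*I*√2) - 16727 = -35477 + 173*I*√2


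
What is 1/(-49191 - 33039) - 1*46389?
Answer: -3814567471/82230 ≈ -46389.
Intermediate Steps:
1/(-49191 - 33039) - 1*46389 = 1/(-82230) - 46389 = -1/82230 - 46389 = -3814567471/82230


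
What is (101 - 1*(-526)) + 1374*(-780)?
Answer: -1071093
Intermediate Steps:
(101 - 1*(-526)) + 1374*(-780) = (101 + 526) - 1071720 = 627 - 1071720 = -1071093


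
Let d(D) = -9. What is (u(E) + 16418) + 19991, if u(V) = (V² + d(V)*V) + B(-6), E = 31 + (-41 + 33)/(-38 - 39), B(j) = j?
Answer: 219909677/5929 ≈ 37091.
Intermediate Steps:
E = 2395/77 (E = 31 - 8/(-77) = 31 - 8*(-1/77) = 31 + 8/77 = 2395/77 ≈ 31.104)
u(V) = -6 + V² - 9*V (u(V) = (V² - 9*V) - 6 = -6 + V² - 9*V)
(u(E) + 16418) + 19991 = ((-6 + (2395/77)² - 9*2395/77) + 16418) + 19991 = ((-6 + 5736025/5929 - 21555/77) + 16418) + 19991 = (4040716/5929 + 16418) + 19991 = 101383038/5929 + 19991 = 219909677/5929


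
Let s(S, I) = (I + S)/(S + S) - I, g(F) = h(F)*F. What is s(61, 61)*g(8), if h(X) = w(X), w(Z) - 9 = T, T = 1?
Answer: -4800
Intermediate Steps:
w(Z) = 10 (w(Z) = 9 + 1 = 10)
h(X) = 10
g(F) = 10*F
s(S, I) = -I + (I + S)/(2*S) (s(S, I) = (I + S)/((2*S)) - I = (I + S)*(1/(2*S)) - I = (I + S)/(2*S) - I = -I + (I + S)/(2*S))
s(61, 61)*g(8) = (½ - 1*61 + (½)*61/61)*(10*8) = (½ - 61 + (½)*61*(1/61))*80 = (½ - 61 + ½)*80 = -60*80 = -4800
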